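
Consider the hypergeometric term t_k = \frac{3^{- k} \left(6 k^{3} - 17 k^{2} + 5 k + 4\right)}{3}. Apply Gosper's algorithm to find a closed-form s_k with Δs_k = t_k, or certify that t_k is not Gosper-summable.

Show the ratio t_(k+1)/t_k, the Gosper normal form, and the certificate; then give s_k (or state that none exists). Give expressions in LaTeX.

t_(k+1)/t_k = (6*k**3 + k**2 - 11*k - 2)/(3*(6*k**3 - 17*k**2 + 5*k + 4)).
Normal form (A,B,C) = (1/3, 1, k**3 - 17*k**2/6 + 5*k/6 + 2/3).
Need (1/3)·f(k+1) − (1)·f(k) = k**3 - 17*k**2/6 + 5*k/6 + 2/3.
From deg A=0, deg B=0, deg C=3: d=3.
A polynomial solution: f(k) = -(3*k**3 - 4*k**2 + 3*k + 3)/2.
Certificate R = B(k−1)f/C = -3*(3*k**3 - 4*k**2 + 3*k + 3)/(6*k**3 - 17*k**2 + 5*k + 4) gives s_k = (-3*k**3 + 4*k**2 - 3*k - 3)/3**k.
Check: Δs_k = (6*k**3 - 17*k**2 + 5*k + 4)/(3*3**k). ✓

s_k = 3^{- k} \left(- 3 k^{3} + 4 k^{2} - 3 k - 3\right)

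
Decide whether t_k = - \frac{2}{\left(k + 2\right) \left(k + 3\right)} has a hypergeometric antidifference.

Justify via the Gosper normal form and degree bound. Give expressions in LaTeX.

r(k) = (k + 2)/(k + 4) after simplifying.
So A=k + 2 and B=k + 4, with C=1.
f must satisfy (k + 2)·f(k+1) − (k + 3)·f(k) = 1.
Degrees (1,1,0) ⇒ d ≤ 1.
A polynomial solution: f(k) = k/2.
Certificate R = B(k−1)f/C = k*(k + 3)/2 gives s_k = -k/(k + 2).
Check: Δs_k = -2/(k**2 + 5*k + 6). ✓

Yes. s_k = - \frac{k}{k + 2}.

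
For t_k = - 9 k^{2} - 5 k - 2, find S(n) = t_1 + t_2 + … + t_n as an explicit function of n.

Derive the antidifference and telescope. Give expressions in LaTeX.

t_(k+1)/t_k = (9*k**2 + 23*k + 16)/(9*k**2 + 5*k + 2).
Factor: A=1; B=1; C=k**2 + 5*k/9 + 2/9.
Need (1)·f(k+1) − (1)·f(k) = k**2 + 5*k/9 + 2/9.
Bound: deg f ≤ 3.
A polynomial solution: f(k) = k*(3*k**2 - 2*k + 1)/9.
Get s_k = R·t_k = k*(-3*k**2 + 2*k - 1) with R(k) = B(k−1)f(k)/C(k) = k*(3*k**2 - 2*k + 1)/(9*k**2 + 5*k + 2).
Verify: -9*k**2 - 5*k - 2 matches t_k.
Telescope: S(n) = s_(n+1) − s_(1) = -3*n**3 - 7*n**2 - 6*n - 2 − (-2) = n*(-3*n**2 - 7*n - 6).

S(n) = n \left(- 3 n^{2} - 7 n - 6\right)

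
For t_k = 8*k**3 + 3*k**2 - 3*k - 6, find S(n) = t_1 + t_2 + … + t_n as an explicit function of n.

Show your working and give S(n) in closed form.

S(n) = n*(2*n**3 + 5*n**2 + 2*n - 7)

r(k) = (8*k**3 + 27*k**2 + 27*k + 2)/(8*k**3 + 3*k**2 - 3*k - 6) after simplifying.
Normal form (A,B,C) = (1, 1, k**3 + 3*k**2/8 - 3*k/8 - 3/4).
f must satisfy (1)·f(k+1) − (1)·f(k) = k**3 + 3*k**2/8 - 3*k/8 - 3/4.
Degrees (0,0,3) ⇒ d ≤ 4.
Solving with deg f ≤ 4: f(k) = k*(2*k**3 - 3*k**2 - k - 4)/8.
Then R = B(k−1)f/C = k*(2*k**3 - 3*k**2 - k - 4)/(8*k**3 + 3*k**2 - 3*k - 6), so s_k = R(k)·t_k = k*(2*k**3 - 3*k**2 - k - 4).
Check: Δs_k = 8*k**3 + 3*k**2 - 3*k - 6. ✓
s_(n+1) = 2*n**4 + 5*n**3 + 2*n**2 - 7*n - 6 and s_(1) = -6, so S(n) = n*(2*n**3 + 5*n**2 + 2*n - 7).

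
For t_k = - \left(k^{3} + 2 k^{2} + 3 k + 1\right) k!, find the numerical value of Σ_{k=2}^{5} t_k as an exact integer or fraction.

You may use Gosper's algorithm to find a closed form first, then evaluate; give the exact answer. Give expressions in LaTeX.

Σ = -25912

Step 1: r(k) = (k**4 + 6*k**3 + 15*k**2 + 17*k + 7)/(k**3 + 2*k**2 + 3*k + 1).
Normal form (A,B,C) = (k + 1, 1, k**3 + 2*k**2 + 3*k + 1).
Set up (k + 1)·f(k+1) − (1)·f(k) − (k**3 + 2*k**2 + 3*k + 1) = 0.
deg f ≤ 2 (via 1,0,3).
Solve for f: f(k) = k**2 (degree 2 ≤ 2).
Certificate R = B(k−1)f/C = k**2/(k**3 + 2*k**2 + 3*k + 1) gives s_k = -k**2*factorial(k).
Verify: -(k**3 + 2*k**2 + 3*k + 1)*factorial(k) matches t_k.
Telescoping: Σ = s_(6) − s_(2) = -25920 − (-8) = -25912.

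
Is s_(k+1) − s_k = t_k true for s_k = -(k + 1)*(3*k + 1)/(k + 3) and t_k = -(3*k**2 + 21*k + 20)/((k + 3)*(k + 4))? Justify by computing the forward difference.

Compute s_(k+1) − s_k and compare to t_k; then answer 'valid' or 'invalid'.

Valid — Δs_k = t_k.

s_(k+1) = -(k + 2)*(3*k + 4)/(k + 4)
s_(k+1) − s_k = (-3*k**2 - 21*k - 20)/(k**2 + 7*k + 12)
(s_(k+1) − s_k) − t_k = 0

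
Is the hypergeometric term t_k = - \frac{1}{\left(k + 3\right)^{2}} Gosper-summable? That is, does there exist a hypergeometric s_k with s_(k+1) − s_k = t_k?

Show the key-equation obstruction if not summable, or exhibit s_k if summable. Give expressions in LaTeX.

t_(k+1)/t_k = (k + 3)**2/(k + 4)**2.
Take A(k)=k**2 + 6*k + 9, B(k)=k**2 + 8*k + 16, C(k)=1.
f must satisfy (k**2 + 6*k + 9)·f(k+1) − (k**2 + 6*k + 9)·f(k) = 1.
Degrees (2,2,0) ⇒ d ≤ 0.
Put f(k) = c0: A·f(k+1) − B(k−1)·f(k) − C = -1; need -1 = 0 — inconsistent ⇒ no f, not summable.

No; the coefficient equations for f are inconsistent.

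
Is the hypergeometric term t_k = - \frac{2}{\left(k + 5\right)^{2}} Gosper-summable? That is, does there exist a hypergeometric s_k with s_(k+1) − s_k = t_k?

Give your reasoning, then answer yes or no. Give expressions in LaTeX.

No — t_k has no hypergeometric antidifference.

The ratio is (k + 5)**2/(k + 6)**2.
Take A(k)=k**2 + 10*k + 25, B(k)=k**2 + 12*k + 36, C(k)=1.
Key eq: (k**2 + 10*k + 25)·f(k+1) = (k**2 + 10*k + 25)·f(k) + (1).
Bound: deg f ≤ 0.
f = c0 ⇒ A·f(k+1) − B(k−1)·f(k) − C = -1. The system {-1 = 0} is inconsistent; no antidifference.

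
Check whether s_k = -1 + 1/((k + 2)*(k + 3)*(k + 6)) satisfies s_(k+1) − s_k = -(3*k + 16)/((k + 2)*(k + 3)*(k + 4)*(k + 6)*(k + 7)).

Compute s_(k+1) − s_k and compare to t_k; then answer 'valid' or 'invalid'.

s_(k+1) = -1 + 1/((k + 3)*(k + 4)*(k + 7))
s_(k+1) − s_k = ((k + 2)*(k + 6) - (k + 4)*(k + 7))/((k + 2)*(k + 3)*(k + 4)*(k + 6)*(k + 7))
(s_(k+1) − s_k) − t_k = 0

valid (s_(k+1) − s_k reduces to t_k)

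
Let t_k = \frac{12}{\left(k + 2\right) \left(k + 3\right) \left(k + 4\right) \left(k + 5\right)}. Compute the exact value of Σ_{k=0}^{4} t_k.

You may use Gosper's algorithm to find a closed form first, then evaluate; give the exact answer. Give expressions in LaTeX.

Compute t_(k+1)/t_k: get (k + 2)/(k + 6).
So A=k + 2 and B=k + 6, with C=1.
f must satisfy (k + 2)·f(k+1) − (k + 5)·f(k) = 1.
From deg A=1, deg B=1, deg C=0: d=3.
Solve for f: f(k) = k*(k**2 + 9*k + 26)/72 (degree 3 ≤ 3).
So s_k = (B(k−1)f/C)·t_k = (k*(k + 5)*(k**2 + 9*k + 26)/72)·t_k = k*(k**2 + 9*k + 26)/(6*(k + 2)*(k + 3)*(k + 4)).
Verify: 12/(k**4 + 14*k**3 + 71*k**2 + 154*k + 120) matches t_k.
Telescoping: Σ = s_(5) − s_(0) = 10/63 − (0) = 10/63.

Σ = 10/63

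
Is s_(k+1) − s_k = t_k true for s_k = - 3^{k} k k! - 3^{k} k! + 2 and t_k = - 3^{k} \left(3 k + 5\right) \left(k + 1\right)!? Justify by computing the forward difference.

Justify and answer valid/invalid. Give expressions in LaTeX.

Valid: the claim telescopes to t_k.

s_(k+1) = -3*3**k*k**2*factorial(k) - 9*3**k*k*factorial(k) - 6*3**k*factorial(k) + 2
s_(k+1) − s_k = -3**k*(3*k + 5)*factorial(k + 1)
(s_(k+1) − s_k) − t_k = 0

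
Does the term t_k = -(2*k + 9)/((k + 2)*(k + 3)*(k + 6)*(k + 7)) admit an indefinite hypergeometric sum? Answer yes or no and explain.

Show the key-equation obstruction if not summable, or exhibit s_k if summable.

Yes. s_k = k*(-k - 8)/(12*(k**2 + 8*k + 12)).

r(k) = (k + 2)*(k + 6)*(2*k + 11)/((k + 4)*(k + 8)*(2*k + 9)) after simplifying.
So A=k + 2 and B=k + 8, with C=k**3 + 27*k**2/2 + 121*k/2 + 90.
f must satisfy (k + 2)·f(k+1) − (k + 7)·f(k) = k**3 + 27*k**2/2 + 121*k/2 + 90.
From deg A=1, deg B=1, deg C=3: d=5.
A polynomial solution: f(k) = k*(k + 3)*(k + 4)*(k + 5)*(k + 8)/24.
R(k) = B(k−1)·f(k)/C(k) = k*(k + 3)*(k + 7)*(k + 8)/(12*(2*k + 9)); s_k = R·t_k = k*(-k - 8)/(12*(k**2 + 8*k + 12)).
s_(k+1) − s_k = (-2*k - 9)/(k**4 + 18*k**3 + 113*k**2 + 288*k + 252) = t_k.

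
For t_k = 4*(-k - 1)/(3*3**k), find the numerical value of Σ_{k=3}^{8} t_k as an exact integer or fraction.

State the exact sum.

Ratio r(k) = (k + 2)/(3*(k + 1)).
Factor: A=1/3; B=1; C=k + 1.
Solve (1/3)·f(k+1) − (1)·f(k) = k + 1.
Bound: deg f ≤ 1.
A polynomial solution: f(k) = -3*(2*k + 3)/4.
R(k) = B(k−1)·f(k)/C(k) = -3*(2*k + 3)/(4*(k + 1)); s_k = R·t_k = (2*k + 3)/3**k.
Check: Δs_k = 4*(-k - 1)/(3*3**k). ✓
Evaluate s at k=9 and k=3: 7/6561 and 1/3; difference -2180/6561.

Σ = -2180/6561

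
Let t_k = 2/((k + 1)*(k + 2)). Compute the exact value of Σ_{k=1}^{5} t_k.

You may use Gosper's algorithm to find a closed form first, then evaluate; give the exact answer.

Σ = 5/7

t_(k+1)/t_k = (k + 1)/(k + 3).
Normal form (A,B,C) = (k + 1, k + 3, 1).
Set up (k + 1)·f(k+1) − (k + 2)·f(k) − (1) = 0.
d = 1 from the (1,1,0) case.
Solving with deg f ≤ 1: f(k) = k.
Certificate R = B(k−1)f/C = k*(k + 2) gives s_k = 2*k/(k + 1).
Δs = 2/(k**2 + 3*k + 2), as required.
Evaluate s at k=6 and k=1: 12/7 and 1; difference 5/7.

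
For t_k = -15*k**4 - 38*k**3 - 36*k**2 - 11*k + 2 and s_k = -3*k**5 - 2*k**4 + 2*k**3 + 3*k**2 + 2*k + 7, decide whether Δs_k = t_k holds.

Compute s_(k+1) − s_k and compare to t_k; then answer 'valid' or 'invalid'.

s_(k+1) = -3*k**5 - 17*k**4 - 36*k**3 - 33*k**2 - 9*k + 9
s_(k+1) − s_k = -15*k**4 - 38*k**3 - 36*k**2 - 11*k + 2
(s_(k+1) − s_k) − t_k = 0

valid; difference matches t_k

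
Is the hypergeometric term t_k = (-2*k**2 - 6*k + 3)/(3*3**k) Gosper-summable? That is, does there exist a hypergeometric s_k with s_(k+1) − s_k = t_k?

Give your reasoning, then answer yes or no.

Ratio r(k) = (2*k**2 + 10*k + 5)/(3*(2*k**2 + 6*k - 3)).
Normal form (A,B,C) = (1/3, 1, k**2 + 3*k - 3/2).
Set up (1/3)·f(k+1) − (1)·f(k) − (k**2 + 3*k - 3/2) = 0.
deg f ≤ 2 (via 0,0,2).
A polynomial solution: f(k) = -3*(k**2 + 4*k + 1)/2.
Then R = B(k−1)f/C = -3*(k**2 + 4*k + 1)/(2*k**2 + 6*k - 3), so s_k = R(k)·t_k = (k**2 + 4*k + 1)/3**k.
Check: Δs_k = (-2*k**2 - 6*k + 3)/(3*3**k). ✓

Yes. s_k = (k**2 + 4*k + 1)/3**k.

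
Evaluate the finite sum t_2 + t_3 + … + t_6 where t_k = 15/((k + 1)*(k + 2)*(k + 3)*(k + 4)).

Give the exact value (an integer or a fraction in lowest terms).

Σ = 11/144

Ratio r(k) = (k + 1)/(k + 5).
Factor: A=k + 1; B=k + 5; C=1.
Key eq: (k + 1)·f(k+1) = (k + 4)·f(k) + (1).
From deg A=1, deg B=1, deg C=0: d=3.
Solving with deg f ≤ 3: f(k) = k*(k**2 + 6*k + 11)/18.
So s_k = (B(k−1)f/C)·t_k = (k*(k + 4)*(k**2 + 6*k + 11)/18)·t_k = 5*k*(k**2 + 6*k + 11)/(6*(k + 1)*(k + 2)*(k + 3)).
Δs = 15/(k**4 + 10*k**3 + 35*k**2 + 50*k + 24), as required.
Sum = s_(7) − s_(2); s_(7) = 119/144, s_(2) = 3/4 ⇒ 11/144.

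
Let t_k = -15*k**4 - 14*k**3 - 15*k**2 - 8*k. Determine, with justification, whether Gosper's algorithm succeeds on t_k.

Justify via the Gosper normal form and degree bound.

Yes. s_k = k*(-3*k**4 + 4*k**3 - 3*k**2 + 2).

The ratio is (15*k**4 + 74*k**3 + 147*k**2 + 140*k + 52)/(k*(15*k**3 + 14*k**2 + 15*k + 8)).
Normal form (A,B,C) = (1, 1, k**4 + 14*k**3/15 + k**2 + 8*k/15).
Solve (1)·f(k+1) − (1)·f(k) = k**4 + 14*k**3/15 + k**2 + 8*k/15.
Degrees (0,0,4) ⇒ d ≤ 5.
Coefficient equations give f(k) = k*(k - 1)*(3*k**3 - k**2 + 2*k + 2)/15.
R(k) = B(k−1)·f(k)/C(k) = (k - 1)*(3*k**3 - k**2 + 2*k + 2)/(15*k**3 + 14*k**2 + 15*k + 8); s_k = R·t_k = k*(-3*k**4 + 4*k**3 - 3*k**2 + 2).
Δs = k*(-15*k**3 - 14*k**2 - 15*k - 8), as required.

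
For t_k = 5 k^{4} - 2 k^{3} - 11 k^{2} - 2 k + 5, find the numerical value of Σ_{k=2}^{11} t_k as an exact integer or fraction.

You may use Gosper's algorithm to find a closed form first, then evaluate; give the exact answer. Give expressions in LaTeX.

r(k) = (5*k**4 + 18*k**3 + 13*k**2 - 10*k - 5)/(5*k**4 - 2*k**3 - 11*k**2 - 2*k + 5) after simplifying.
Gosper form: A/B · C(k+1)/C(k) with A=1, B=1, C=k**4 - 2*k**3/5 - 11*k**2/5 - 2*k/5 + 1.
Set up (1)·f(k+1) − (1)·f(k) − (k**4 - 2*k**3/5 - 11*k**2/5 - 2*k/5 + 1) = 0.
From deg A=0, deg B=0, deg C=4: d=5.
Solving with deg f ≤ 5: f(k) = k*(k - 2)*(k**3 - k**2 - 3*k - 2)/5.
Certificate R = B(k−1)f/C = k*(k - 2)*(k**3 - k**2 - 3*k - 2)/(5*k**4 - 2*k**3 - 11*k**2 - 2*k + 5) gives s_k = k*(k**4 - 3*k**3 - k**2 + 4*k + 4).
Verify: 5*k**4 - 2*k**3 - 11*k**2 - 2*k + 5 matches t_k.
Sum = s_(12) − s_(2); s_(12) = 185520, s_(2) = 0 ⇒ 185520.

Σ = 185520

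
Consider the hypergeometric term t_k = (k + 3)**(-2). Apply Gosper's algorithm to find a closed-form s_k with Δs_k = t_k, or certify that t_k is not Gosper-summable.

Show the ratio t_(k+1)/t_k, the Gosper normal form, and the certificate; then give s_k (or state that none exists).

Step 1: r(k) = (k + 3)**2/(k + 4)**2.
Factor: A=k**2 + 6*k + 9; B=k**2 + 8*k + 16; C=1.
Need (k**2 + 6*k + 9)·f(k+1) − (k**2 + 6*k + 9)·f(k) = 1.
From deg A=2, deg B=2, deg C=0: d=0.
Put f(k) = c0: A·f(k+1) − B(k−1)·f(k) − C = -1; need -1 = 0 — inconsistent ⇒ no f, not summable.

not Gosper-summable; s_k does not exist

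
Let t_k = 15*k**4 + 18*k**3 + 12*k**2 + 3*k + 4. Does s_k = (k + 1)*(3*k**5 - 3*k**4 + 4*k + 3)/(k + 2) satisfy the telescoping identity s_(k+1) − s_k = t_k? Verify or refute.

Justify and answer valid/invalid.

Invalid: residual (-12*k**5 - 51*k**4 - 48*k**3 - 27*k**2 - 6*k - 5)/(k**2 + 5*k + 6) ≠ 0.

s_(k+1) = (k + 2)*(4*k + 3*(k + 1)**5 - 3*(k + 1)**4 + 7)/(k + 3)
s_(k+1) − s_k = (15*k**6 + 81*k**5 + 141*k**4 + 123*k**3 + 64*k**2 + 32*k + 19)/(k**2 + 5*k + 6)
(s_(k+1) − s_k) − t_k = (-12*k**5 - 51*k**4 - 48*k**3 - 27*k**2 - 6*k - 5)/(k**2 + 5*k + 6)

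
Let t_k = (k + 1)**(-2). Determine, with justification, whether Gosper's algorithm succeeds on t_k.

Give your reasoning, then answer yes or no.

No — t_k has no hypergeometric antidifference.

Ratio r(k) = (k + 1)**2/(k + 2)**2.
So A=k**2 + 2*k + 1 and B=k**2 + 4*k + 4, with C=1.
Need (k**2 + 2*k + 1)·f(k+1) − (k**2 + 2*k + 1)·f(k) = 1.
deg f ≤ 0 (via 2,2,0).
Write f(k) = c0. Then LHS − RHS = -1, requiring -1 = 0: contradictory. No certificate.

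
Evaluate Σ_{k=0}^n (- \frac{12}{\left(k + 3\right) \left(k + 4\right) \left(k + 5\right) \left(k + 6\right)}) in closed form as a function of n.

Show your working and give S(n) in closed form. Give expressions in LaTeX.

Step 1: r(k) = (k + 3)/(k + 7).
So A=k + 3 and B=k + 7, with C=1.
f must satisfy (k + 3)·f(k+1) − (k + 6)·f(k) = 1.
d = 3 from the (1,1,0) case.
A polynomial solution: f(k) = k*(k**2 + 12*k + 47)/180.
So s_k = (B(k−1)f/C)·t_k = (k*(k + 6)*(k**2 + 12*k + 47)/180)·t_k = k*(-k**2 - 12*k - 47)/(15*(k + 3)*(k + 4)*(k + 5)).
s_(k+1) − s_k = -12/(k**4 + 18*k**3 + 119*k**2 + 342*k + 360) = t_k.
s_(n+1) = (-n**3 - 15*n**2 - 74*n - 60)/(15*(n**3 + 15*n**2 + 74*n + 120)) and s_(0) = 0, so S(n) = (-n**3 - 15*n**2 - 74*n - 60)/(15*(n**3 + 15*n**2 + 74*n + 120)).

S(n) = \frac{- n^{3} - 15 n^{2} - 74 n - 60}{15 \left(n^{3} + 15 n^{2} + 74 n + 120\right)}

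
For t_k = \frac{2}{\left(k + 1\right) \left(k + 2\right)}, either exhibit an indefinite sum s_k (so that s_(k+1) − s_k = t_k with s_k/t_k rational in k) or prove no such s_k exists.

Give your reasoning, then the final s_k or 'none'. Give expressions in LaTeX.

The ratio is (k + 1)/(k + 3).
Take A(k)=k + 1, B(k)=k + 3, C(k)=1.
Key eq: (k + 1)·f(k+1) = (k + 2)·f(k) + (1).
Degrees (1,1,0) ⇒ d ≤ 1.
A polynomial solution: f(k) = k.
Get s_k = R·t_k = 2*k/(k + 1) with R(k) = B(k−1)f(k)/C(k) = k*(k + 2).
Check: Δs_k = 2/(k**2 + 3*k + 2). ✓

s_k = \frac{2 k}{k + 1}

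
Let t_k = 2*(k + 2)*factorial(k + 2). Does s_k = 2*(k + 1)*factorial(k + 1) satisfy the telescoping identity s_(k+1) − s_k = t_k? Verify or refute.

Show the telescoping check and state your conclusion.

s_(k+1) = 2*(k + 2)*factorial(k + 2)
s_(k+1) − s_k = 2*(k**2 + 3*k + 3)*factorial(k + 1)
(s_(k+1) − s_k) − t_k = -2*(k + 1)*factorial(k + 1)

Invalid: residual -2*(k + 1)*factorial(k + 1) ≠ 0.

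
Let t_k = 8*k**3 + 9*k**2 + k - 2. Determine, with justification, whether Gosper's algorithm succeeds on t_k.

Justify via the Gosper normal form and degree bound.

Yes. s_k = k*(2*k**3 - k**2 - 2*k - 1).

Ratio r(k) = (8*k**3 + 33*k**2 + 43*k + 16)/(8*k**3 + 9*k**2 + k - 2).
A = 1, B = 1, C = k**3 + 9*k**2/8 + k/8 - 1/4.
Set up (1)·f(k+1) − (1)·f(k) − (k**3 + 9*k**2/8 + k/8 - 1/4) = 0.
From deg A=0, deg B=0, deg C=3: d=4.
Coefficient equations give f(k) = k*(2*k**3 - k**2 - 2*k - 1)/8.
R(k) = B(k−1)·f(k)/C(k) = k*(2*k**3 - k**2 - 2*k - 1)/(8*k**3 + 9*k**2 + k - 2); s_k = R·t_k = k*(2*k**3 - k**2 - 2*k - 1).
Δs = 8*k**3 + 9*k**2 + k - 2, as required.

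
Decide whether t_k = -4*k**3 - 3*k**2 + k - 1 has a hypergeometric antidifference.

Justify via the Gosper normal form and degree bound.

Ratio r(k) = (-k + 4*(k + 1)**3 + 3*(k + 1)**2)/(4*k**3 + 3*k**2 - k + 1).
Normal form (A,B,C) = (1, 1, k**3 + 3*k**2/4 - k/4 + 1/4).
Set up (1)·f(k+1) − (1)·f(k) − (k**3 + 3*k**2/4 - k/4 + 1/4) = 0.
Bound: deg f ≤ 4.
Match coefficients ⇒ f(k) = k*(k**3 - k**2 - k + 2)/4.
R(k) = B(k−1)·f(k)/C(k) = k*(k**3 - k**2 - k + 2)/(4*k**3 + 3*k**2 - k + 1); s_k = R·t_k = k*(-k**3 + k**2 + k - 2).
Verify: -4*k**3 - 3*k**2 + k - 1 matches t_k.

Yes. s_k = k*(-k**3 + k**2 + k - 2).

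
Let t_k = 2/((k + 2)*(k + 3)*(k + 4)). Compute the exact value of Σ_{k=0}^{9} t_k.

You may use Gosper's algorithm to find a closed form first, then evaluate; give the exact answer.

Σ = 25/156

Compute t_(k+1)/t_k: get (k + 2)/(k + 5).
A = k + 2, B = k + 5, C = 1.
f must satisfy (k + 2)·f(k+1) − (k + 4)·f(k) = 1.
deg f ≤ 2 (via 1,1,0).
Solve for f: f(k) = k*(k + 5)/12 (degree 2 ≤ 2).
So s_k = (B(k−1)f/C)·t_k = (k*(k + 4)*(k + 5)/12)·t_k = k*(k + 5)/(6*(k + 2)*(k + 3)).
s_(k+1) − s_k = 2/(k**3 + 9*k**2 + 26*k + 24) = t_k.
Σ_(k=0)^(9) t_k = s_(10) − s_(0) = 25/156 − (0) = 25/156.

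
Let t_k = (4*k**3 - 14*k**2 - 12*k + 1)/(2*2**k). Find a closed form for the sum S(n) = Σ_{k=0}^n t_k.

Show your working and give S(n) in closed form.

S(n) = 2**(-n - 1)*(-2**(n + 1) - 4*n**3 - 10*n**2 - 4*n + 3)

Step 1: r(k) = (4*k**3 - 2*k**2 - 28*k - 21)/(2*(4*k**3 - 14*k**2 - 12*k + 1)).
So A=1/2 and B=1, with C=k**3 - 7*k**2/2 - 3*k + 1/4.
Solve (1/2)·f(k+1) − (1)·f(k) = k**3 - 7*k**2/2 - 3*k + 1/4.
Bound: deg f ≤ 3.
Solving with deg f ≤ 3: f(k) = -(2*k + 1)*(2*k**2 - 2*k - 1)/2.
Then R = B(k−1)f/C = -2*(2*k + 1)*(2*k**2 - 2*k - 1)/(4*k**3 - 14*k**2 - 12*k + 1), so s_k = R(k)·t_k = (-4*k**3 + 2*k**2 + 4*k + 1)/2**k.
Δs = (4*k**3 - 14*k**2 - 12*k + 1)/(2*2**k), as required.
s_(n+1) = 2**(-n - 1)*(-4*n**3 - 10*n**2 - 4*n + 3) and s_(0) = 1, so S(n) = 2**(-n - 1)*(-2**(n + 1) - 4*n**3 - 10*n**2 - 4*n + 3).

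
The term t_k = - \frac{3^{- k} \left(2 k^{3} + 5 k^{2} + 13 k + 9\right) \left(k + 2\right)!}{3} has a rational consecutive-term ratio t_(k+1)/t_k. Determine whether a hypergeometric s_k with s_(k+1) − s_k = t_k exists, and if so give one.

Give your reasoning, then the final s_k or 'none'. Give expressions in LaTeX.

r(k) = (2*k**4 + 17*k**3 + 62*k**2 + 116*k + 87)/(3*(2*k**3 + 5*k**2 + 13*k + 9)) after simplifying.
A = k/3 + 1, B = 1, C = k**3 + 5*k**2/2 + 13*k/2 + 9/2.
Set up (k/3 + 1)·f(k+1) − (1)·f(k) − (k**3 + 5*k**2/2 + 13*k/2 + 9/2) = 0.
d = 2 from the (1,0,3) case.
Match coefficients ⇒ f(k) = 3*(2*k**2 + k - 2)/2.
R(k) = B(k−1)·f(k)/C(k) = 3*(2*k**2 + k - 2)/(2*k**3 + 5*k**2 + 13*k + 9); s_k = R·t_k = -(2*k**2 + k - 2)*factorial(k + 2)/3**k.
Verify: -(2*k**3 + 5*k**2 + 13*k + 9)*factorial(k + 2)/(3*3**k) matches t_k.

s_k = - 3^{- k} \left(2 k^{2} + k - 2\right) \left(k + 2\right)!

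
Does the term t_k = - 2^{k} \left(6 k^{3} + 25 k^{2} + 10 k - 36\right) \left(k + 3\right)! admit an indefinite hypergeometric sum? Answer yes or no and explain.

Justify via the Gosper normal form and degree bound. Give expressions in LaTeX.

Yes. s_k = - 2^{k} \left(k - 2\right) \left(3 k + 2\right) \left(k + 3\right)!.

The ratio is 2*(6*k**4 + 67*k**3 + 250*k**2 + 317*k + 20)/(6*k**3 + 25*k**2 + 10*k - 36).
Factor: A=2*k + 8; B=1; C=k**3 + 25*k**2/6 + 5*k/3 - 6.
Solve (2*k + 8)·f(k+1) − (1)·f(k) = k**3 + 25*k**2/6 + 5*k/3 - 6.
Bound: deg f ≤ 2.
Solve for f: f(k) = (k - 2)*(3*k + 2)/6 (degree 2 ≤ 2).
So s_k = (B(k−1)f/C)·t_k = ((k - 2)*(3*k + 2)/(6*k**3 + 25*k**2 + 10*k - 36))·t_k = -2**k*(k - 2)*(3*k + 2)*factorial(k + 3).
Check: Δs_k = -2**k*(6*k**3 + 25*k**2 + 10*k - 36)*factorial(k + 3). ✓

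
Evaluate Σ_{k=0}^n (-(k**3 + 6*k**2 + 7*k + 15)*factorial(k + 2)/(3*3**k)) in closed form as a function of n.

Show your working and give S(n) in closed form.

The ratio is (k**4 + 12*k**3 + 49*k**2 + 95*k + 87)/(3*(k**3 + 6*k**2 + 7*k + 15)).
Factor: A=k/3 + 1; B=1; C=k**3 + 6*k**2 + 7*k + 15.
Need (k/3 + 1)·f(k+1) − (1)·f(k) = k**3 + 6*k**2 + 7*k + 15.
d = 2 from the (1,0,3) case.
Solve for f: f(k) = 3*(k**2 + 4*k - 4) (degree 2 ≤ 2).
Then R = B(k−1)f/C = 3*(k**2 + 4*k - 4)/(k**3 + 6*k**2 + 7*k + 15), so s_k = R(k)·t_k = -(k**2 + 4*k - 4)*factorial(k + 2)/3**k.
Check: Δs_k = -(k**3 + 6*k**2 + 7*k + 15)*factorial(k + 2)/(3*3**k). ✓
Evaluate: s_(n+1) = -3**(-n - 1)*(n**2 + 6*n + 1)*factorial(n + 3); subtract s_(0) = 8 ⇒ S(n) = -(24*3**n + n**5*factorial(n) + 12*n**4*factorial(n) + 48*n**3*factorial(n) + 78*n**2*factorial(n) + 47*n*factorial(n) + 6*factorial(n))/(3*3**n).

S(n) = -(24*3**n + n**5*factorial(n) + 12*n**4*factorial(n) + 48*n**3*factorial(n) + 78*n**2*factorial(n) + 47*n*factorial(n) + 6*factorial(n))/(3*3**n)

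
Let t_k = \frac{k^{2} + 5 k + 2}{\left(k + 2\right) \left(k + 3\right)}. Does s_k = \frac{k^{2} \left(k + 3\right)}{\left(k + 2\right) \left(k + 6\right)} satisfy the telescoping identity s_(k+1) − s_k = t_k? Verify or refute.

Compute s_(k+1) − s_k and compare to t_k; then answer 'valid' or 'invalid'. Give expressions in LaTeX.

s_(k+1) = (k + 1)**2*(k + 4)/((k + 3)*(k + 7))
s_(k+1) − s_k = (k**4 + 18*k**3 + 85*k**2 + 140*k + 48)/(k**4 + 18*k**3 + 113*k**2 + 288*k + 252)
(s_(k+1) − s_k) − t_k = 12*(-2*k**2 - 8*k - 3)/(k**4 + 18*k**3 + 113*k**2 + 288*k + 252)

Invalid: residual \frac{12 \left(- 2 k^{2} - 8 k - 3\right)}{k^{4} + 18 k^{3} + 113 k^{2} + 288 k + 252} ≠ 0.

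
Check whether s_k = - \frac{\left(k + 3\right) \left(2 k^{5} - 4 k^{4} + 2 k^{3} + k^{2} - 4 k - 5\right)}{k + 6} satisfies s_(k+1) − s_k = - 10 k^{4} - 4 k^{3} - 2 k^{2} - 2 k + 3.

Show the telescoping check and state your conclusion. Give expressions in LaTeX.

s_(k+1) = (-2*k**6 - 14*k**5 - 30*k**4 - 27*k**3 - 10*k**2 + 16*k + 32)/(k + 7)
s_(k+1) − s_k = (-10*k**6 - 110*k**5 - 270*k**4 - 124*k**3 - 68*k**2 - 6*k + 87)/(k**2 + 13*k + 42)
(s_(k+1) − s_k) − t_k = 3*(8*k**5 + 68*k**4 + 24*k**3 + 13*k**2 + 13*k - 13)/(k**2 + 13*k + 42)

Invalid: residual \frac{3 \left(8 k^{5} + 68 k^{4} + 24 k^{3} + 13 k^{2} + 13 k - 13\right)}{k^{2} + 13 k + 42} ≠ 0.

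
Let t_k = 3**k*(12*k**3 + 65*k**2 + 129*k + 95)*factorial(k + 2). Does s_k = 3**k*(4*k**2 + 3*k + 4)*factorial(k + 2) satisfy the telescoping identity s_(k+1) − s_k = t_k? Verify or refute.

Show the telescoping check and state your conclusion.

valid (s_(k+1) − s_k reduces to t_k)

s_(k+1) = 3**(k + 1)*(4*k**2 + 11*k + 11)*factorial(k + 3)
s_(k+1) − s_k = 3**k*(12*k**3 + 65*k**2 + 129*k + 95)*factorial(k + 2)
(s_(k+1) − s_k) − t_k = 0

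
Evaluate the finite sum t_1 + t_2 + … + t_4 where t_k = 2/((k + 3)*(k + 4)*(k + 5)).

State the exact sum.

Σ = 13/360

Ratio r(k) = (k + 3)/(k + 6).
Gosper form: A/B · C(k+1)/C(k) with A=k + 3, B=k + 6, C=1.
Set up (k + 3)·f(k+1) − (k + 5)·f(k) − (1) = 0.
From deg A=1, deg B=1, deg C=0: d=2.
A polynomial solution: f(k) = k*(k + 7)/24.
So s_k = (B(k−1)f/C)·t_k = (k*(k + 5)*(k + 7)/24)·t_k = k*(k + 7)/(12*(k + 3)*(k + 4)).
s_(k+1) − s_k = 2/(k**3 + 12*k**2 + 47*k + 60) = t_k.
Telescoping: Σ = s_(5) − s_(1) = 5/72 − (1/30) = 13/360.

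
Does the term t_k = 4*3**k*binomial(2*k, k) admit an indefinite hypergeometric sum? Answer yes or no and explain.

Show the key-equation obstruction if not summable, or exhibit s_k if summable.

No — key equation has no polynomial f.

Step 1: r(k) = 6*(2*k + 1)/(k + 1).
Take A(k)=12*k + 6, B(k)=k + 1, C(k)=1.
Need (12*k + 6)·f(k+1) − (k)·f(k) = 1.
d = -1 from the (1,1,0) case.
deg f ≤ -1 is impossible — no certificate.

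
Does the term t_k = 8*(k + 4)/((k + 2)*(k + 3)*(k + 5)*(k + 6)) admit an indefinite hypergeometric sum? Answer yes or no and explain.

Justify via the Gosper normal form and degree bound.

Yes. s_k = 2*k*(k + 7)/(5*(k**2 + 7*k + 10)).

Ratio r(k) = (k + 2)*(k + 5)**2/((k + 4)**2*(k + 7)).
Gosper form: A/B · C(k+1)/C(k) with A=k + 2, B=k + 7, C=k**2 + 8*k + 16.
Solve (k + 2)·f(k+1) − (k + 6)·f(k) = k**2 + 8*k + 16.
d = 4 from the (1,1,2) case.
Match coefficients ⇒ f(k) = k*(k + 3)*(k + 4)*(k + 7)/20.
R(k) = B(k−1)·f(k)/C(k) = k*(k + 3)*(k + 6)*(k + 7)/(20*(k + 4)); s_k = R·t_k = 2*k*(k + 7)/(5*(k**2 + 7*k + 10)).
s_(k+1) − s_k = 8*(k + 4)/(k**4 + 16*k**3 + 91*k**2 + 216*k + 180) = t_k.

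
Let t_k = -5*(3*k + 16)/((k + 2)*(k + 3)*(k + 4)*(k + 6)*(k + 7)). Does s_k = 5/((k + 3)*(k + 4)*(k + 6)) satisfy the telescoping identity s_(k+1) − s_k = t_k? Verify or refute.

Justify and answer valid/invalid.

Invalid: residual 10*(4*k + 23)/(k**6 + 27*k**5 + 295*k**4 + 1665*k**3 + 5104*k**2 + 8028*k + 5040) ≠ 0.

s_(k+1) = 5/((k + 4)*(k + 5)*(k + 7))
s_(k+1) − s_k = 5*(-3*k - 17)/(k**5 + 25*k**4 + 245*k**3 + 1175*k**2 + 2754*k + 2520)
(s_(k+1) − s_k) − t_k = 10*(4*k + 23)/(k**6 + 27*k**5 + 295*k**4 + 1665*k**3 + 5104*k**2 + 8028*k + 5040)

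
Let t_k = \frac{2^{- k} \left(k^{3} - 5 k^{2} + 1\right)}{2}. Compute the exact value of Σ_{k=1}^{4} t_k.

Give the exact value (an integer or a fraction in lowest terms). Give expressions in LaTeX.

Σ = -117/32

The ratio is ((k + 1)**3 - 5*(k + 1)**2 + 1)/(2*(k**3 - 5*k**2 + 1)).
A = 1/2, B = 1, C = k**3 - 5*k**2 + 1.
Set up (1/2)·f(k+1) − (1)·f(k) − (k**3 - 5*k**2 + 1) = 0.
deg f ≤ 3 (via 0,0,3).
A polynomial solution: f(k) = -2*(k**3 - 2*k**2 - k - 1).
So s_k = (B(k−1)f/C)·t_k = (-2*(k**3 - 2*k**2 - k - 1)/(k**3 - 5*k**2 + 1))·t_k = (-k**3 + 2*k**2 + k + 1)/2**k.
Δs = (k**3 - 5*k**2 + 1)/(2*2**k), as required.
Telescoping: Σ = s_(5) − s_(1) = -69/32 − (3/2) = -117/32.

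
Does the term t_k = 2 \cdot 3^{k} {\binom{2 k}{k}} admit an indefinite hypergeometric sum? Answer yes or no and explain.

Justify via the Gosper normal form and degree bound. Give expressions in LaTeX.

No — key equation has no polynomial f.

Compute t_(k+1)/t_k: get 6*(2*k + 1)/(k + 1).
So A=12*k + 6 and B=k + 1, with C=1.
Key eq: (12*k + 6)·f(k+1) = (k)·f(k) + (1).
Bound: deg f ≤ -1.
Negative degree bound (-1): no f exists, t_k not Gosper-summable.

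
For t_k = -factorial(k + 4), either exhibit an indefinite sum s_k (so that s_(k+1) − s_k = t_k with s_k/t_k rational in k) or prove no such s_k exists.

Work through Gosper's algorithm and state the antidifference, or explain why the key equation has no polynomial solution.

not Gosper-summable; s_k does not exist

Compute t_(k+1)/t_k: get k + 5.
Factor: A=k + 5; B=1; C=1.
Solve (k + 5)·f(k+1) − (1)·f(k) = 1.
From deg A=1, deg B=0, deg C=0: d=-1.
d = -1 < 0 ⇒ no nonzero polynomial f; not summable.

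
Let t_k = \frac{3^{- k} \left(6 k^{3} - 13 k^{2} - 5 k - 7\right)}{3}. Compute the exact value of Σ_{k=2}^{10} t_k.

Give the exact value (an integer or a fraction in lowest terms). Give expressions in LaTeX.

Σ = 252131/177147

Step 1: r(k) = (6*k**3 + 5*k**2 - 13*k - 19)/(3*(6*k**3 - 13*k**2 - 5*k - 7)).
Factor: A=1/3; B=1; C=k**3 - 13*k**2/6 - 5*k/6 - 7/6.
f must satisfy (1/3)·f(k+1) − (1)·f(k) = k**3 - 13*k**2/6 - 5*k/6 - 7/6.
deg f ≤ 3 (via 0,0,3).
Match coefficients ⇒ f(k) = -(3*k**3 - 2*k**2 - 3)/2.
Then R = B(k−1)f/C = -3*(3*k**3 - 2*k**2 - 3)/(6*k**3 - 13*k**2 - 5*k - 7), so s_k = R(k)·t_k = (-3*k**3 + 2*k**2 + 3)/3**k.
Δs = (6*k**3 - 13*k**2 - 5*k - 7)/(3*3**k), as required.
Σ_(k=2)^(10) t_k = s_(11) − s_(2) = -3748/177147 − (-13/9) = 252131/177147.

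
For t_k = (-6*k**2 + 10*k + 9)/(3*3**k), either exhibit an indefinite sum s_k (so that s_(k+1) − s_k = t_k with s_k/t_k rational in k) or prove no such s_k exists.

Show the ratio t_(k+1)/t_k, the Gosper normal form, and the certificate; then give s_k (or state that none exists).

s_k = (3*k**2 - 2*k - 4)/3**k

r(k) = (6*k**2 + 2*k - 13)/(3*(6*k**2 - 10*k - 9)) after simplifying.
Normal form (A,B,C) = (1/3, 1, k**2 - 5*k/3 - 3/2).
Key eq: (1/3)·f(k+1) = (1)·f(k) + (k**2 - 5*k/3 - 3/2).
Degrees (0,0,2) ⇒ d ≤ 2.
Solving with deg f ≤ 2: f(k) = -(3*k**2 - 2*k - 4)/2.
Get s_k = R·t_k = (3*k**2 - 2*k - 4)/3**k with R(k) = B(k−1)f(k)/C(k) = -3*(3*k**2 - 2*k - 4)/(6*k**2 - 10*k - 9).
Verify: (-6*k**2 + 10*k + 9)/(3*3**k) matches t_k.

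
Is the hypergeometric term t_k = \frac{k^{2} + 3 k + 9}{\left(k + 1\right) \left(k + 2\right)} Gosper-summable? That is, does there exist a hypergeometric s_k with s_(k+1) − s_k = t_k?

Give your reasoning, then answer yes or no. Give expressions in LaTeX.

The ratio is (k + 1)*(3*k + (k + 1)**2 + 12)/((k + 3)*(k**2 + 3*k + 9)).
Factor: A=k + 1; B=k + 3; C=k**2 + 3*k + 9.
Need (k + 1)·f(k+1) − (k + 2)·f(k) = k**2 + 3*k + 9.
d = 2 from the (1,1,2) case.
A polynomial solution: f(k) = k*(k + 8).
R(k) = B(k−1)·f(k)/C(k) = k*(k + 2)*(k + 8)/(k**2 + 3*k + 9); s_k = R·t_k = k*(k + 8)/(k + 1).
Verify: (k**2 + 3*k + 9)/(k**2 + 3*k + 2) matches t_k.

Yes. s_k = \frac{k \left(k + 8\right)}{k + 1}.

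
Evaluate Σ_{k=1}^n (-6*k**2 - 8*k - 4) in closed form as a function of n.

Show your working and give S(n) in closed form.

S(n) = n*(-2*n**2 - 7*n - 9)

t_(k+1)/t_k = (3*k**2 + 10*k + 9)/(3*k**2 + 4*k + 2).
A = 1, B = 1, C = k**2 + 4*k/3 + 2/3.
Solve (1)·f(k+1) − (1)·f(k) = k**2 + 4*k/3 + 2/3.
From deg A=0, deg B=0, deg C=2: d=3.
Solving with deg f ≤ 3: f(k) = k*(2*k**2 + k + 1)/6.
Get s_k = R·t_k = k*(-2*k**2 - k - 1) with R(k) = B(k−1)f(k)/C(k) = k*(2*k**2 + k + 1)/(2*(3*k**2 + 4*k + 2)).
Verify: -6*k**2 - 8*k - 4 matches t_k.
s_(n+1) = -2*n**3 - 7*n**2 - 9*n - 4 and s_(1) = -4, so S(n) = n*(-2*n**2 - 7*n - 9).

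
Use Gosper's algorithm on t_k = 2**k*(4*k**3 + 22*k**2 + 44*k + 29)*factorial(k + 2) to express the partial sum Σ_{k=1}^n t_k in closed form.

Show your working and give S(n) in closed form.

S(n) = 4*2**n*n**2*factorial(n + 3) + 12*2**n*n*factorial(n + 3) + 10*2**n*factorial(n + 3) - 60

Step 1: r(k) = 2*(4*k**4 + 46*k**3 + 202*k**2 + 399*k + 297)/(4*k**3 + 22*k**2 + 44*k + 29).
A = 2*k + 6, B = 1, C = k**3 + 11*k**2/2 + 11*k + 29/4.
Need (2*k + 6)·f(k+1) − (1)·f(k) = k**3 + 11*k**2/2 + 11*k + 29/4.
deg f ≤ 2 (via 1,0,3).
Coefficient equations give f(k) = (2*k**2 + 2*k + 1)/4.
Get s_k = R·t_k = 2**k*(2*k**2 + 2*k + 1)*factorial(k + 2) with R(k) = B(k−1)f(k)/C(k) = (2*k**2 + 2*k + 1)/(4*k**3 + 22*k**2 + 44*k + 29).
Check: Δs_k = 2**k*(4*k**3 + 22*k**2 + 44*k + 29)*factorial(k + 2). ✓
Evaluate: s_(n+1) = 2**(n + 1)*(2*n**2 + 6*n + 5)*factorial(n + 3); subtract s_(1) = 60 ⇒ S(n) = 4*2**n*n**2*factorial(n + 3) + 12*2**n*n*factorial(n + 3) + 10*2**n*factorial(n + 3) - 60.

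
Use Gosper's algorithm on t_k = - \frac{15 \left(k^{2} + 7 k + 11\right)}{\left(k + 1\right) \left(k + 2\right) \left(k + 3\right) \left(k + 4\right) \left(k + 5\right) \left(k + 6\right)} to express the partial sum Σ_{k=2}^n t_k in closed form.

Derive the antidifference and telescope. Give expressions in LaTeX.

S(n) = \frac{- n^{3} - 12 n^{2} - 44 n + 57}{21 \left(n^{3} + 12 n^{2} + 44 n + 48\right)}

r(k) = (k + 1)*(7*k + (k + 1)**2 + 18)/((k + 7)*(k**2 + 7*k + 11)) after simplifying.
Take A(k)=k + 1, B(k)=k + 7, C(k)=k**2 + 7*k + 11.
Key eq: (k + 1)·f(k+1) = (k + 6)·f(k) + (k**2 + 7*k + 11).
deg f ≤ 5 (via 1,1,2).
Solve for f: f(k) = k*(k + 2)*(k + 4)*(k**2 + 9*k + 23)/45 (degree 5 ≤ 5).
Get s_k = R·t_k = k*(-k**2 - 9*k - 23)/(3*(k**3 + 9*k**2 + 23*k + 15)) with R(k) = B(k−1)f(k)/C(k) = k*(k + 2)*(k + 4)*(k + 6)*(k**2 + 9*k + 23)/(45*(k**2 + 7*k + 11)).
s_(k+1) − s_k = 15*(-k**2 - 7*k - 11)/(k**6 + 21*k**5 + 175*k**4 + 735*k**3 + 1624*k**2 + 1764*k + 720) = t_k.
Σ_(k=2)^n t_k = s_(n+1) − s_(2) = ((-n**3 - 12*n**2 - 44*n - 33)/(3*(n**3 + 12*n**2 + 44*n + 48))) − (-2/7), i.e. (-n**3 - 12*n**2 - 44*n + 57)/(21*(n**3 + 12*n**2 + 44*n + 48)).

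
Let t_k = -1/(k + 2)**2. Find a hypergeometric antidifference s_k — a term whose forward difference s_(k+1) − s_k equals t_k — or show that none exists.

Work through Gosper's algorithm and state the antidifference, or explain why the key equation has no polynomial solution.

none — t_k is not Gosper-summable

Ratio r(k) = (k + 2)**2/(k + 3)**2.
So A=k**2 + 4*k + 4 and B=k**2 + 6*k + 9, with C=1.
Set up (k**2 + 4*k + 4)·f(k+1) − (k**2 + 4*k + 4)·f(k) − (1) = 0.
From deg A=2, deg B=2, deg C=0: d=0.
Put f(k) = c0: A·f(k+1) − B(k−1)·f(k) − C = -1; need -1 = 0 — inconsistent ⇒ no f, not summable.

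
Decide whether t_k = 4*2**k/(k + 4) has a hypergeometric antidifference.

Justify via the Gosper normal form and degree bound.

No — negative degree bound, so no certificate f.

Compute t_(k+1)/t_k: get 2*(k + 4)/(k + 5).
So A=2*k + 8 and B=k + 5, with C=1.
Need (2*k + 8)·f(k+1) − (k + 4)·f(k) = 1.
deg f ≤ -1 (via 1,1,0).
Negative degree bound (-1): no f exists, t_k not Gosper-summable.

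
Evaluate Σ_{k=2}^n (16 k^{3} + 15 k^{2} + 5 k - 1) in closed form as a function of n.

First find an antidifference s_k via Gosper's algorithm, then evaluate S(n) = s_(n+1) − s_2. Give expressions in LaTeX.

Step 1: r(k) = (16*k**3 + 63*k**2 + 83*k + 35)/(16*k**3 + 15*k**2 + 5*k - 1).
Take A(k)=1, B(k)=1, C(k)=k**3 + 15*k**2/16 + 5*k/16 - 1/16.
f must satisfy (1)·f(k+1) − (1)·f(k) = k**3 + 15*k**2/16 + 5*k/16 - 1/16.
d = 4 from the (0,0,3) case.
Match coefficients ⇒ f(k) = k*(4*k**3 - 3*k**2 - k - 1)/16.
So s_k = (B(k−1)f/C)·t_k = (k*(4*k**3 - 3*k**2 - k - 1)/(16*k**3 + 15*k**2 + 5*k - 1))·t_k = k*(4*k**3 - 3*k**2 - k - 1).
Verify: 16*k**3 + 15*k**2 + 5*k - 1 matches t_k.
Σ_(k=2)^n t_k = s_(n+1) − s_(2) = (4*n**4 + 13*n**3 + 14*n**2 + 4*n - 1) − (34), i.e. 4*n**4 + 13*n**3 + 14*n**2 + 4*n - 35.

S(n) = 4 n^{4} + 13 n^{3} + 14 n^{2} + 4 n - 35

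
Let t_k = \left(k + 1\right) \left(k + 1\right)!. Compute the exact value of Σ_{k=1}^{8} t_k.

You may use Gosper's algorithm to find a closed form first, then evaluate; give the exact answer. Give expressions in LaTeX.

Σ = 3628798

Compute t_(k+1)/t_k: get (k + 2)**2/(k + 1).
Take A(k)=k + 2, B(k)=1, C(k)=k + 1.
Solve (k + 2)·f(k+1) − (1)·f(k) = k + 1.
d = 0 from the (1,0,1) case.
Match coefficients ⇒ f(k) = 1.
Certificate R = B(k−1)f/C = 1/(k + 1) gives s_k = factorial(k + 1).
s_(k+1) − s_k = (k + 1)*factorial(k + 1) = t_k.
Σ_(k=1)^(8) t_k = s_(9) − s_(1) = 3628800 − (2) = 3628798.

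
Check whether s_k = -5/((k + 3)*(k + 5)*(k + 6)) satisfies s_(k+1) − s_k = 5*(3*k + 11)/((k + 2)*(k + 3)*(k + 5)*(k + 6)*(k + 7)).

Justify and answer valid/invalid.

s_(k+1) = -5/((k + 4)*(k + 6)*(k + 7))
s_(k+1) − s_k = 5*(3*k + 13)/(k**5 + 25*k**4 + 245*k**3 + 1175*k**2 + 2754*k + 2520)
(s_(k+1) − s_k) − t_k = 10*(-2*k - 9)/(k**6 + 27*k**5 + 295*k**4 + 1665*k**3 + 5104*k**2 + 8028*k + 5040)

Invalid: residual 10*(-2*k - 9)/(k**6 + 27*k**5 + 295*k**4 + 1665*k**3 + 5104*k**2 + 8028*k + 5040) ≠ 0.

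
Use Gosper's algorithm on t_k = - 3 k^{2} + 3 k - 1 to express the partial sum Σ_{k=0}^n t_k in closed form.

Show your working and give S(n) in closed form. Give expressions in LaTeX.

S(n) = - n^{3} - 1

Compute t_(k+1)/t_k: get (3*k**2 + 3*k + 1)/(3*k**2 - 3*k + 1).
Normal form (A,B,C) = (1, 1, k**2 - k + 1/3).
Solve (1)·f(k+1) − (1)·f(k) = k**2 - k + 1/3.
deg f ≤ 3 (via 0,0,2).
Solving with deg f ≤ 3: f(k) = k*(k**2 - 3*k + 3)/3.
Then R = B(k−1)f/C = k*(k**2 - 3*k + 3)/(3*k**2 - 3*k + 1), so s_k = R(k)·t_k = k*(-k**2 + 3*k - 3).
s_(k+1) − s_k = -3*k**2 + 3*k - 1 = t_k.
Evaluate: s_(n+1) = -n**3 - 1; subtract s_(0) = 0 ⇒ S(n) = -n**3 - 1.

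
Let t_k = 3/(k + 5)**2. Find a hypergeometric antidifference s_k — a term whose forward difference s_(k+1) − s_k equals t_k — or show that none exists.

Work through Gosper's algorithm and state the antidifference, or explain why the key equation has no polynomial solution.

t_(k+1)/t_k = (k + 5)**2/(k + 6)**2.
Gosper form: A/B · C(k+1)/C(k) with A=k**2 + 10*k + 25, B=k**2 + 12*k + 36, C=1.
f must satisfy (k**2 + 10*k + 25)·f(k+1) − (k**2 + 10*k + 25)·f(k) = 1.
Bound: deg f ≤ 0.
Write f(k) = c0. Then LHS − RHS = -1, requiring -1 = 0: contradictory. No certificate.

not Gosper-summable; s_k does not exist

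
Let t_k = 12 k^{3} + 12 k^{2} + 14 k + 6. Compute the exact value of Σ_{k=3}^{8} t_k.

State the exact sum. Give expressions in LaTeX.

Σ = 18330

The ratio is (6*k**3 + 24*k**2 + 37*k + 22)/(6*k**3 + 6*k**2 + 7*k + 3).
Normal form (A,B,C) = (1, 1, k**3 + k**2 + 7*k/6 + 1/2).
Set up (1)·f(k+1) − (1)·f(k) − (k**3 + k**2 + 7*k/6 + 1/2) = 0.
deg f ≤ 4 (via 0,0,3).
A polynomial solution: f(k) = k*(3*k**3 - 2*k**2 + 4*k + 1)/12.
R(k) = B(k−1)·f(k)/C(k) = k*(3*k**3 - 2*k**2 + 4*k + 1)/(2*(6*k**3 + 6*k**2 + 7*k + 3)); s_k = R·t_k = k*(3*k**3 - 2*k**2 + 4*k + 1).
s_(k+1) − s_k = 12*k**3 + 12*k**2 + 14*k + 6 = t_k.
Σ_(k=3)^(8) t_k = s_(9) − s_(3) = 18558 − (228) = 18330.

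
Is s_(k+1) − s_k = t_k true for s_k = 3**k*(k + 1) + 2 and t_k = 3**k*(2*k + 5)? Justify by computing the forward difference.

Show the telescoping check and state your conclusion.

valid (s_(k+1) − s_k reduces to t_k)

s_(k+1) = 3**(k + 1)*(k + 2) + 2
s_(k+1) − s_k = 3**k*(2*k + 5)
(s_(k+1) − s_k) − t_k = 0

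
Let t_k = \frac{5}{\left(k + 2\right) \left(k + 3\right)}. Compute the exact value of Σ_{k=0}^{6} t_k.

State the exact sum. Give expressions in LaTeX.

Σ = 35/18

The ratio is (k + 2)/(k + 4).
Factor: A=k + 2; B=k + 4; C=1.
f must satisfy (k + 2)·f(k+1) − (k + 3)·f(k) = 1.
deg f ≤ 1 (via 1,1,0).
Match coefficients ⇒ f(k) = k/2.
R(k) = B(k−1)·f(k)/C(k) = k*(k + 3)/2; s_k = R·t_k = 5*k/(2*(k + 2)).
s_(k+1) − s_k = 5/(k**2 + 5*k + 6) = t_k.
Telescoping: Σ = s_(7) − s_(0) = 35/18 − (0) = 35/18.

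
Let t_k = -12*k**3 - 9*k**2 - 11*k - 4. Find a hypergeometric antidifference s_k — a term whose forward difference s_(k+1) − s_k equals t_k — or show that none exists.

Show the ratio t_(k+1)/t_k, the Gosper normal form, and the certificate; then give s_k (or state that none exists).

s_k = k**2*(-3*k**2 + 3*k - 4)

The ratio is (12*k**3 + 45*k**2 + 65*k + 36)/(12*k**3 + 9*k**2 + 11*k + 4).
A = 1, B = 1, C = k**3 + 3*k**2/4 + 11*k/12 + 1/3.
Set up (1)·f(k+1) − (1)·f(k) − (k**3 + 3*k**2/4 + 11*k/12 + 1/3) = 0.
d = 4 from the (0,0,3) case.
Solve for f: f(k) = k**2*(3*k**2 - 3*k + 4)/12 (degree 4 ≤ 4).
So s_k = (B(k−1)f/C)·t_k = (k**2*(3*k**2 - 3*k + 4)/(12*k**3 + 9*k**2 + 11*k + 4))·t_k = k**2*(-3*k**2 + 3*k - 4).
s_(k+1) − s_k = -12*k**3 - 9*k**2 - 11*k - 4 = t_k.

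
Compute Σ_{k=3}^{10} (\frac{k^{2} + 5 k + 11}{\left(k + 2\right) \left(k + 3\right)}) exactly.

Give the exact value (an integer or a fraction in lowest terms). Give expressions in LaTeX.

Compute t_(k+1)/t_k: get (k + 2)*(5*k + (k + 1)**2 + 16)/((k + 4)*(k**2 + 5*k + 11)).
Factor: A=k + 2; B=k + 4; C=k**2 + 5*k + 11.
Key eq: (k + 2)·f(k+1) = (k + 3)·f(k) + (k**2 + 5*k + 11).
d = 2 from the (1,1,2) case.
Solve for f: f(k) = k*(2*k + 9)/2 (degree 2 ≤ 2).
R(k) = B(k−1)·f(k)/C(k) = k*(k + 3)*(2*k + 9)/(2*(k**2 + 5*k + 11)); s_k = R·t_k = k*(2*k + 9)/(2*(k + 2)).
Check: Δs_k = (k**2 + 5*k + 11)/(k**2 + 5*k + 6). ✓
Σ_(k=3)^(10) t_k = s_(11) − s_(3) = 341/26 − (9/2) = 112/13.

Σ = 112/13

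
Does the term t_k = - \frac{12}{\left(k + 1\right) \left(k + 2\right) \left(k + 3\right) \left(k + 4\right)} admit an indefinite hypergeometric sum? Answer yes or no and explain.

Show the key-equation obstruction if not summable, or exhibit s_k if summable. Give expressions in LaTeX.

Step 1: r(k) = (k + 1)/(k + 5).
Factor: A=k + 1; B=k + 5; C=1.
Key eq: (k + 1)·f(k+1) = (k + 4)·f(k) + (1).
Degrees (1,1,0) ⇒ d ≤ 3.
Match coefficients ⇒ f(k) = k*(k**2 + 6*k + 11)/18.
Get s_k = R·t_k = 2*k*(-k**2 - 6*k - 11)/(3*(k + 1)*(k + 2)*(k + 3)) with R(k) = B(k−1)f(k)/C(k) = k*(k + 4)*(k**2 + 6*k + 11)/18.
s_(k+1) − s_k = -12/(k**4 + 10*k**3 + 35*k**2 + 50*k + 24) = t_k.

Yes. s_k = \frac{2 k \left(- k^{2} - 6 k - 11\right)}{3 \left(k + 1\right) \left(k + 2\right) \left(k + 3\right)}.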